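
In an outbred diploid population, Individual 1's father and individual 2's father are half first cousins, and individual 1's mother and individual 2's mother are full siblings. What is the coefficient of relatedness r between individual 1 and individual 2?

Independent pedigree routes through distinct common ancestors add.
Individual 1 and individual 2 are related in two ways: half second cousins through their fathers (r = 1/64) and first cousins through their mothers (r = 1/8).
r = 1/64 + 1/8 = 9/64 = 0.140625.

0.140625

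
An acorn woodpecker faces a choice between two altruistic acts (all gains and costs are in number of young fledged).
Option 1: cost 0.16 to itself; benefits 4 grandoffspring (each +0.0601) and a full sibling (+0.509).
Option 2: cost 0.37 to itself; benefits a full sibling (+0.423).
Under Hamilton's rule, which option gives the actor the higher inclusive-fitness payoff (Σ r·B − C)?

Option 1: r to a grandoffspring = 0.25.
Option 1: r to a full sibling = 0.5.
Option 1: Σ r·B − C = (4·0.25·0.0601 + 1·0.5·0.509) − 0.16 = 0.1546.
Option 2: r to a full sibling = 0.5.
Option 2: Σ r·B − C = (1·0.5·0.423) − 0.37 = -0.1585.
Option 1 has the higher net inclusive-fitness payoff.

Option 1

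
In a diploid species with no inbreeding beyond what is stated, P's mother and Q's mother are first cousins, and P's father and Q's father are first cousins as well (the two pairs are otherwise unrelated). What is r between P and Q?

0.0625

Relatedness sums over independent paths through distinct common ancestors.
P and Q are related in two ways: second cousins through their mothers (r = 1/32) and second cousins through their fathers (r = 1/32).
r = 1/32 + 1/32 = 0.0625.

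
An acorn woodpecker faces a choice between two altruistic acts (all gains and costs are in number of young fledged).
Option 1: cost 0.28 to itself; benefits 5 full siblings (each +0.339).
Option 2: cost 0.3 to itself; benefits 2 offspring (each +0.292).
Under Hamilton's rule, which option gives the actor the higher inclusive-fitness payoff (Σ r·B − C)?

Option 1: r to a full sibling = 0.5.
Option 1: Σ r·B − C = (5·0.5·0.339) − 0.28 = 0.5675.
Option 2: r to an offspring = 0.5.
Option 2: Σ r·B − C = (2·0.5·0.292) − 0.3 = -0.008.
Option 1 has the higher net inclusive-fitness payoff.

Option 1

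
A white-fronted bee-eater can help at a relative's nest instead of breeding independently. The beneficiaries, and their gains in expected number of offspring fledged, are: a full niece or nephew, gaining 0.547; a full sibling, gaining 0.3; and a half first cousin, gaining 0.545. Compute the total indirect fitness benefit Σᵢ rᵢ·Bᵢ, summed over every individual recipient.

0.3208125

r to a full niece or nephew = 0.25 (full aunt/uncle↔niece/nephew: two paths of length 3 through the shared grandparent pair: r = 2·(1/2)^3 = 1/4).
r to a full sibling = 0.5 (full sibs share both parents — two paths of length 2: r = 2·(1/2)^2 = 1/2).
r to a half first cousin = 1/16 (half first cousins share one grandparent — one path of length 4: r = (1/2)^4 = 1/16).
Summing one r·B term per recipient: 1·0.25·0.547 + 1·0.5·0.3 + 1·0.0625·0.545 = 0.3208125.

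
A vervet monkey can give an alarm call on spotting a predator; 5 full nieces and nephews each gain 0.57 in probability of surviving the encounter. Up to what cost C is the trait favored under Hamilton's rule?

r to a full niece or nephew = 0.25 (full aunt/uncle↔niece/nephew: two paths of length 3 through the shared grandparent pair: r = 2·(1/2)^3 = 1/4).
Hamilton's rule: n·r·B > C, so the trait is favored while C < n·r·B = 5·0.25·0.57 = 0.7125.

0.7125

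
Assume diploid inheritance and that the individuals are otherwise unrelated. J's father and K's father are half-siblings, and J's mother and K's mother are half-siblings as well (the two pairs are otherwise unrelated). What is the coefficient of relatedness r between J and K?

0.125

Relatedness sums over independent paths through distinct common ancestors.
J and K are related in two ways: half first cousins through their fathers (r = 1/16) and half first cousins through their mothers (r = 1/16).
r = 1/16 + 1/16 = 1/8 = 0.125.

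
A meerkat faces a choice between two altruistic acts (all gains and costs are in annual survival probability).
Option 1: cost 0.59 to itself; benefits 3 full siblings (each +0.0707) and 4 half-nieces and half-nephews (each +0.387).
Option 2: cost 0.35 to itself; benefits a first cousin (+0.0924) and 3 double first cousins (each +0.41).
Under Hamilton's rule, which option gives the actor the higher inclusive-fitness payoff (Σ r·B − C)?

Option 2

Option 1: r to a full sibling = 0.5.
Option 1: r to a half-niece or half-nephew = 0.125.
Option 1: Σ r·B − C = (3·0.5·0.0707 + 4·0.125·0.387) − 0.59 = -0.29045.
Option 2: r to a first cousin = 0.125.
Option 2: r to a double first cousin = 0.25.
Option 2: Σ r·B − C = (1·0.125·0.0924 + 3·0.25·0.41) − 0.35 = -0.03095.
Option 2 has the higher net inclusive-fitness payoff.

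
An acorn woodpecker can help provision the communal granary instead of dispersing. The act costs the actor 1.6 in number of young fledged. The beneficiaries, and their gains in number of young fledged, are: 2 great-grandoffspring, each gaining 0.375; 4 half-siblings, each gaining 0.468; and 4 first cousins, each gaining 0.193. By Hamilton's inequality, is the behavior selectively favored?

Hamilton's rule: the trait is favored when the sum of r·B over every recipient exceeds the actor's cost C.
r to a great-grandoffspring = 0.125 (three parent–offspring links: r = (1/2)^3 = 1/8).
r to a half-sibling = 0.25 (half-sibs share one parent — one path of length 2: r = (1/2)^2 = 1/4).
r to a first cousin = 0.125 (first cousins share one grandparent pair — two paths of length 4: r = 2·(1/2)^4 = 1/8).
Summing one r·B term per recipient: 2·0.125·0.375 + 4·0.25·0.468 + 4·0.125·0.193 = 0.65825.
0.65825 < 1.6: the indirect benefit is less than the cost.

No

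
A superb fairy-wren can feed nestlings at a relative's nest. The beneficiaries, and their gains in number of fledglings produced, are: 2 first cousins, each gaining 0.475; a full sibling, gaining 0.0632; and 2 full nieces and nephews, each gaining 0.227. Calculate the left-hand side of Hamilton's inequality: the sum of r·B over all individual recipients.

0.26385

r to a first cousin = 1/8 (first cousins share one grandparent pair — two paths of length 4: r = 2·(1/2)^4 = 1/8).
r to a full sibling = 0.5 (full sibs share both parents — two paths of length 2: r = 2·(1/2)^2 = 1/2).
r to a full niece or nephew = 1/4 (full aunt/uncle↔niece/nephew: two paths of length 3 through the shared grandparent pair: r = 2·(1/2)^3 = 1/4).
Summing one r·B term per recipient: 2·0.125·0.475 + 1·0.5·0.0632 + 2·0.25·0.227 = 0.26385.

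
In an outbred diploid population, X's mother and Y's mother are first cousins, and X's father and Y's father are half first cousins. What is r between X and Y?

Independent pedigree routes through distinct common ancestors add.
X and Y are related in two ways: second cousins through their mothers (r = 1/32) and half second cousins through their fathers (r = 1/64).
r = 1/32 + 1/64 = 3/64 = 0.046875.

0.046875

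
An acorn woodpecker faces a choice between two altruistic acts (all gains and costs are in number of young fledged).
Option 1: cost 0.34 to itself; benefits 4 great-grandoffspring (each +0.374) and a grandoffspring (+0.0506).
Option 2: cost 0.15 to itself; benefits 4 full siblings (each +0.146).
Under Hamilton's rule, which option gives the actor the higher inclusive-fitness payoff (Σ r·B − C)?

Option 2

Option 1: r to a great-grandoffspring = 0.125.
Option 1: r to a grandoffspring = 0.25.
Option 1: Σ r·B − C = (4·0.125·0.374 + 1·0.25·0.0506) − 0.34 = -0.14035.
Option 2: r to a full sibling = 0.5.
Option 2: Σ r·B − C = (4·0.5·0.146) − 0.15 = 0.142.
Option 2 has the higher net inclusive-fitness payoff.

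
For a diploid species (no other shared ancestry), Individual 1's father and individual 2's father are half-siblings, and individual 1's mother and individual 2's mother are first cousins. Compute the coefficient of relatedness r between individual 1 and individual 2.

Wright's path rule: contributions from independent ancestry routes add.
Individual 1 and individual 2 are related in two ways: half first cousins through their fathers (r = 1/16) and second cousins through their mothers (r = 1/32).
r = 1/16 + 1/32 = 0.09375.

0.09375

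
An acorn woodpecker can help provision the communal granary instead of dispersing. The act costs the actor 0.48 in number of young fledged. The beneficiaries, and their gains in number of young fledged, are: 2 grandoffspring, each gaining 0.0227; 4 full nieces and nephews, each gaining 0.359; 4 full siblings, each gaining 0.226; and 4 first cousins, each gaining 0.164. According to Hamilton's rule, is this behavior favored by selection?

Yes

Hamilton's rule: the trait is favored when the sum of r·B over every recipient exceeds the actor's cost C.
r to a grandoffspring = 0.25 (two parent–offspring links: r = (1/2)^2 = 1/4).
r to a full niece or nephew = 0.25 (full aunt/uncle↔niece/nephew: two paths of length 3 through the shared grandparent pair: r = 2·(1/2)^3 = 1/4).
r to a full sibling = 1/2 (full sibs share both parents — two paths of length 2: r = 2·(1/2)^2 = 1/2).
r to a first cousin = 1/8 (first cousins share one grandparent pair — two paths of length 4: r = 2·(1/2)^4 = 1/8).
Summing one r·B term per recipient: 2·0.25·0.0227 + 4·0.25·0.359 + 4·0.5·0.226 + 4·0.125·0.164 = 0.90435.
0.90435 > 0.48: the indirect benefit exceeds the cost.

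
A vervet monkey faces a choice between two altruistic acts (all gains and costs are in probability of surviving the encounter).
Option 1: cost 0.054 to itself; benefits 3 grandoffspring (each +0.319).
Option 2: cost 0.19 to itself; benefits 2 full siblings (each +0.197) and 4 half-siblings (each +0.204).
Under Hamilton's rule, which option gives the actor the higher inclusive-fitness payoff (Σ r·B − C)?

Option 1: r to a grandoffspring = 0.25.
Option 1: Σ r·B − C = (3·0.25·0.319) − 0.054 = 0.18525.
Option 2: r to a full sibling = 0.5.
Option 2: r to a half-sibling = 0.25.
Option 2: Σ r·B − C = (2·0.5·0.197 + 4·0.25·0.204) − 0.19 = 0.211.
Option 2 has the higher net inclusive-fitness payoff.

Option 2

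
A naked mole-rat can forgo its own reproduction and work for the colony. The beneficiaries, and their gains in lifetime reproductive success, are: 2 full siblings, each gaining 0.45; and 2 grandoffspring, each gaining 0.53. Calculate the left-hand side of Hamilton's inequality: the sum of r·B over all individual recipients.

0.715

r to a full sibling = 0.5 (full sibs share both parents — two paths of length 2: r = 2·(1/2)^2 = 1/2).
r to a grandoffspring = 0.25 (two parent–offspring links: r = (1/2)^2 = 1/4).
Summing one r·B term per recipient: 2·0.5·0.45 + 2·0.25·0.53 = 0.715.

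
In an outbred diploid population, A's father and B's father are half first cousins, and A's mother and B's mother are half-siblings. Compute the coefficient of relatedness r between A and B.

Wright's path rule: contributions from independent ancestry routes add.
A and B are related in two ways: half second cousins through their fathers (r = 1/64) and half first cousins through their mothers (r = 1/16).
r = 1/64 + 1/16 = 0.078125.

0.078125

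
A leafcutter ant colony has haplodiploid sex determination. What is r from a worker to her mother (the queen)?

One meiotic link between diploid queen and diploid daughter: r = 1/2.

0.5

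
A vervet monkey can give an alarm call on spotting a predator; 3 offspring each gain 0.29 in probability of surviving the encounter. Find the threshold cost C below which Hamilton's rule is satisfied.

r to an offspring = 1/2 (one parent–offspring link: r = (1/2)^1 = 1/2).
Hamilton's rule: n·r·B > C, so the trait is favored while C < n·r·B = 3·0.5·0.29 = 0.435.

0.435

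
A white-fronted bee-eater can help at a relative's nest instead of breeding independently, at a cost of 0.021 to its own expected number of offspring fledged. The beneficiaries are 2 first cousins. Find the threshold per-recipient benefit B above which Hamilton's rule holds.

r to a first cousin = 1/8 (first cousins share one grandparent pair — two paths of length 4: r = 2·(1/2)^4 = 1/8).
Hamilton's rule with n recipients of equal r: n·r·B > C, so B > C/(n·r) = 0.021/(2·0.125) = 0.084.

0.084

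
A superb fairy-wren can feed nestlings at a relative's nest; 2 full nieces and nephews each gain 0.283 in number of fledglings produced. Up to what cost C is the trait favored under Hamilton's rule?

0.1415

r to a full niece or nephew = 1/4 (full aunt/uncle↔niece/nephew: two paths of length 3 through the shared grandparent pair: r = 2·(1/2)^3 = 1/4).
Hamilton's rule: n·r·B > C, so the trait is favored while C < n·r·B = 2·0.25·0.283 = 0.1415.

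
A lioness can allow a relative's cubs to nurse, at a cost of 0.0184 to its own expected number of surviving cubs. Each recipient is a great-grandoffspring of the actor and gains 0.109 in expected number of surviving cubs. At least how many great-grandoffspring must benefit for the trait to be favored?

r to a great-grandoffspring = 1/8 (three parent–offspring links: r = (1/2)^3 = 1/8).
Hamilton's rule: n·r·B > C  ⇒  n > C/(r·B) = 0.0184/(0.125·0.109) = 1.35.
The smallest integer exceeding 1.35 is 2.

2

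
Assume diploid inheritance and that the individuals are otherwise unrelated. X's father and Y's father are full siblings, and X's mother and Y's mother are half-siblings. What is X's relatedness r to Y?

0.1875

Wright's path rule: contributions from independent ancestry routes add.
X and Y are related in two ways: first cousins through their fathers (r = 1/8) and half first cousins through their mothers (r = 1/16).
r = 1/8 + 1/16 = 0.1875.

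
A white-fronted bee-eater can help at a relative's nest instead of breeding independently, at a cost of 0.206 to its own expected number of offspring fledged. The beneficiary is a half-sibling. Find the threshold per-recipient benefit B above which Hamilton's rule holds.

0.824

r to a half-sibling = 0.25 (half-sibs share one parent — one path of length 2: r = (1/2)^2 = 1/4).
Hamilton's rule with n recipients of equal r: n·r·B > C, so B > C/(n·r) = 0.206/(1·0.25) = 0.824.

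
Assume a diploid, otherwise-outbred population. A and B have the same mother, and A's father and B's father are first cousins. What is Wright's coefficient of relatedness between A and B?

0.28125

Wright's path rule: contributions from independent ancestry routes add.
A and B are related in two ways: half-sibs through their shared mother (r = 1/4) and second cousins through their fathers (r = 1/32).
r = 1/4 + 1/32 = 9/32 = 0.28125.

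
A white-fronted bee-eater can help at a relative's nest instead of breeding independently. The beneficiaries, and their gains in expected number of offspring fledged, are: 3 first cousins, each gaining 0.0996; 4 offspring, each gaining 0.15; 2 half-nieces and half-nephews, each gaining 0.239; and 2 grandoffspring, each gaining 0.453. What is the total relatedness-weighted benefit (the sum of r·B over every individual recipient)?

0.6236

r to a first cousin = 0.125 (first cousins share one grandparent pair — two paths of length 4: r = 2·(1/2)^4 = 1/8).
r to an offspring = 0.5 (one parent–offspring link: r = (1/2)^1 = 1/2).
r to a half-niece or half-nephew = 1/8 (half-aunt/uncle↔niece/nephew: one path of length 3: r = (1/2)^3 = 1/8).
r to a grandoffspring = 1/4 (two parent–offspring links: r = (1/2)^2 = 1/4).
Summing one r·B term per recipient: 3·0.125·0.0996 + 4·0.5·0.15 + 2·0.125·0.239 + 2·0.25·0.453 = 0.6236.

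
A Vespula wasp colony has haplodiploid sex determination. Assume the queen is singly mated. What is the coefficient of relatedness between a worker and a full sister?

Haplodiploid full sisters inherit their father's entire haploid genome identically (contributing 1/2) and on average half of their mother's contribution (1/2 · 1/2 = 1/4); r = 1/2 + 1/4 = 3/4.

0.75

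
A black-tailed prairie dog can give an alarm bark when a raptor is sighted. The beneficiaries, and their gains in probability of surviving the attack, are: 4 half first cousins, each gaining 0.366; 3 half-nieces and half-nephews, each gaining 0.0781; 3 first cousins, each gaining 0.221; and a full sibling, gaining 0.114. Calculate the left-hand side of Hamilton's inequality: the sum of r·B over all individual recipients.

0.2606625

r to a half first cousin = 1/16 (half first cousins share one grandparent — one path of length 4: r = (1/2)^4 = 1/16).
r to a half-niece or half-nephew = 1/8 (half-aunt/uncle↔niece/nephew: one path of length 3: r = (1/2)^3 = 1/8).
r to a first cousin = 1/8 (first cousins share one grandparent pair — two paths of length 4: r = 2·(1/2)^4 = 1/8).
r to a full sibling = 0.5 (full sibs share both parents — two paths of length 2: r = 2·(1/2)^2 = 1/2).
Summing one r·B term per recipient: 4·0.0625·0.366 + 3·0.125·0.0781 + 3·0.125·0.221 + 1·0.5·0.114 = 0.2606625.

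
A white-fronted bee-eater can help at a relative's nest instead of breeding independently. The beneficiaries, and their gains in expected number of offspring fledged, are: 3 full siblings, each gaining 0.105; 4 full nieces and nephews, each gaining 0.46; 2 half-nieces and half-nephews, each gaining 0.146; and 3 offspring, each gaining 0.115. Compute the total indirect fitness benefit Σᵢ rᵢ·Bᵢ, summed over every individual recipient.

r to a full sibling = 1/2 (full sibs share both parents — two paths of length 2: r = 2·(1/2)^2 = 1/2).
r to a full niece or nephew = 0.25 (full aunt/uncle↔niece/nephew: two paths of length 3 through the shared grandparent pair: r = 2·(1/2)^3 = 1/4).
r to a half-niece or half-nephew = 1/8 (half-aunt/uncle↔niece/nephew: one path of length 3: r = (1/2)^3 = 1/8).
r to an offspring = 0.5 (one parent–offspring link: r = (1/2)^1 = 1/2).
Summing one r·B term per recipient: 3·0.5·0.105 + 4·0.25·0.46 + 2·0.125·0.146 + 3·0.5·0.115 = 0.8265.

0.8265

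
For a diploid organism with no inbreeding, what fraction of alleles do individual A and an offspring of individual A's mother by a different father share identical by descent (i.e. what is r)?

Each parent–offspring link contributes a factor of 1/2, and independent paths through distinct common ancestors add.
Half-sibs share one parent — one path of length 2: r = (1/2)^2 = 1/4.

0.25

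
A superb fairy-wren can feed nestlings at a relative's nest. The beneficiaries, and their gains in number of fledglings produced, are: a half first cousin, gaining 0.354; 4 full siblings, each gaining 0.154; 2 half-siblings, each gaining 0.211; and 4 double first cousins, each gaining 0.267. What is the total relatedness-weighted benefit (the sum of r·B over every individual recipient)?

r to a half first cousin = 1/16 (half first cousins share one grandparent — one path of length 4: r = (1/2)^4 = 1/16).
r to a full sibling = 1/2 (full sibs share both parents — two paths of length 2: r = 2·(1/2)^2 = 1/2).
r to a half-sibling = 0.25 (half-sibs share one parent — one path of length 2: r = (1/2)^2 = 1/4).
r to a double first cousin = 1/4 (double first cousins share both grandparent pairs — four paths of length 4: r = 4·(1/2)^4 = 1/4).
Summing one r·B term per recipient: 1·0.0625·0.354 + 4·0.5·0.154 + 2·0.25·0.211 + 4·0.25·0.267 = 0.702625.

0.702625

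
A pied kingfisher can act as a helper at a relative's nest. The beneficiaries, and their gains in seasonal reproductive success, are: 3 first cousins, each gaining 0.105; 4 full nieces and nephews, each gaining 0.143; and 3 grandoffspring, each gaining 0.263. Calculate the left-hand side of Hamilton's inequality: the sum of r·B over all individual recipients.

r to a first cousin = 1/8 (first cousins share one grandparent pair — two paths of length 4: r = 2·(1/2)^4 = 1/8).
r to a full niece or nephew = 0.25 (full aunt/uncle↔niece/nephew: two paths of length 3 through the shared grandparent pair: r = 2·(1/2)^3 = 1/4).
r to a grandoffspring = 1/4 (two parent–offspring links: r = (1/2)^2 = 1/4).
Summing one r·B term per recipient: 3·0.125·0.105 + 4·0.25·0.143 + 3·0.25·0.263 = 0.379625.

0.379625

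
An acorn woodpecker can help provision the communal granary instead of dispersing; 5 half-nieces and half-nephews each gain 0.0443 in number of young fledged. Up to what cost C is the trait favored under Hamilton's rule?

0.0276875

r to a half-niece or half-nephew = 0.125 (half-aunt/uncle↔niece/nephew: one path of length 3: r = (1/2)^3 = 1/8).
Hamilton's rule: n·r·B > C, so the trait is favored while C < n·r·B = 5·0.125·0.0443 = 0.0276875.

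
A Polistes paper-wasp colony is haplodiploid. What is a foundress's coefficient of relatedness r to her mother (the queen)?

One meiotic link between diploid queen and diploid daughter: r = 1/2.

0.5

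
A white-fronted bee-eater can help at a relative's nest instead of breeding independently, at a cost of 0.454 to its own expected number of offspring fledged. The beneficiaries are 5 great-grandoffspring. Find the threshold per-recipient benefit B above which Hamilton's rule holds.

r to a great-grandoffspring = 1/8 (three parent–offspring links: r = (1/2)^3 = 1/8).
Hamilton's rule with n recipients of equal r: n·r·B > C, so B > C/(n·r) = 0.454/(5·0.125) = 0.7264.

0.7264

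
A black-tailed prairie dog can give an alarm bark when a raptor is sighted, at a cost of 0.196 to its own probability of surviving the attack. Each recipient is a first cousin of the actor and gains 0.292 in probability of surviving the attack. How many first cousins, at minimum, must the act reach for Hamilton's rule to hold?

6

r to a first cousin = 0.125 (first cousins share one grandparent pair — two paths of length 4: r = 2·(1/2)^4 = 1/8).
Hamilton's rule: n·r·B > C  ⇒  n > C/(r·B) = 0.196/(0.125·0.292) = 5.37.
The smallest integer exceeding 5.37 is 6.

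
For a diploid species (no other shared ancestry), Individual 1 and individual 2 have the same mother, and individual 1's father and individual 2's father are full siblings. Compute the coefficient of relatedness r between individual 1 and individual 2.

0.375

Relatedness sums over independent paths through distinct common ancestors.
Individual 1 and individual 2 are related in two ways: half-sibs through their shared mother (r = 1/4) and first cousins through their fathers (r = 1/8).
r = 1/4 + 1/8 = 0.375.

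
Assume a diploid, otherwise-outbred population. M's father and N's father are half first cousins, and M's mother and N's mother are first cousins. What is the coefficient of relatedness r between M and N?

0.046875

Wright's path rule: contributions from independent ancestry routes add.
M and N are related in two ways: half second cousins through their fathers (r = 1/64) and second cousins through their mothers (r = 1/32).
r = 1/64 + 1/32 = 3/64 = 0.046875.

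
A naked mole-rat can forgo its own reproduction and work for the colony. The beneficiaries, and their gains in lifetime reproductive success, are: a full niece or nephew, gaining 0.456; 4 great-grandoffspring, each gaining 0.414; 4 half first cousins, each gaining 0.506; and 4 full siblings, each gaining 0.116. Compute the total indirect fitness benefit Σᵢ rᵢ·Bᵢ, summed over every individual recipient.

0.6795

r to a full niece or nephew = 1/4 (full aunt/uncle↔niece/nephew: two paths of length 3 through the shared grandparent pair: r = 2·(1/2)^3 = 1/4).
r to a great-grandoffspring = 0.125 (three parent–offspring links: r = (1/2)^3 = 1/8).
r to a half first cousin = 0.0625 (half first cousins share one grandparent — one path of length 4: r = (1/2)^4 = 1/16).
r to a full sibling = 0.5 (full sibs share both parents — two paths of length 2: r = 2·(1/2)^2 = 1/2).
Summing one r·B term per recipient: 1·0.25·0.456 + 4·0.125·0.414 + 4·0.0625·0.506 + 4·0.5·0.116 = 0.6795.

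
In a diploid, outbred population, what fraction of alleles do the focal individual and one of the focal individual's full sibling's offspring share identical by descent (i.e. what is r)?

Each parent–offspring link contributes a factor of 1/2, and independent paths through distinct common ancestors add.
Full aunt/uncle↔niece/nephew: two paths of length 3 through the shared grandparent pair: r = 2·(1/2)^3 = 1/4.

0.25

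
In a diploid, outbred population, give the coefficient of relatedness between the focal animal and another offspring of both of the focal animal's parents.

Each parent–offspring link contributes a factor of 1/2, and independent paths through distinct common ancestors add.
Full sibs share both parents — two paths of length 2: r = 2·(1/2)^2 = 1/2.

0.5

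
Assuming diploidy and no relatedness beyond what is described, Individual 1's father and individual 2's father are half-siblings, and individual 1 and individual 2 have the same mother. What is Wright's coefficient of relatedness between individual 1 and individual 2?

0.3125

Relatedness sums over independent paths through distinct common ancestors.
Individual 1 and individual 2 are related in two ways: half first cousins through their fathers (r = 1/16) and half-sibs through their shared mother (r = 1/4).
r = 1/16 + 1/4 = 0.3125.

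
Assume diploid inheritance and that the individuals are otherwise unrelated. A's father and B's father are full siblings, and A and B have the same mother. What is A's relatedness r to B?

Independent pedigree routes through distinct common ancestors add.
A and B are related in two ways: first cousins through their fathers (r = 1/8) and half-sibs through their shared mother (r = 1/4).
r = 1/8 + 1/4 = 0.375.

0.375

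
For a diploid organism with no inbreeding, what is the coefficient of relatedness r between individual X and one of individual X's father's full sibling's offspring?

Each parent–offspring link contributes a factor of 1/2, and independent paths through distinct common ancestors add.
First cousins share one grandparent pair — two paths of length 4: r = 2·(1/2)^4 = 1/8.

0.125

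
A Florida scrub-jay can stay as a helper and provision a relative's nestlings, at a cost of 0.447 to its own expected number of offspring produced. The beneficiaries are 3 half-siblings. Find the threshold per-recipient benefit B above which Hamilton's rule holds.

0.596

r to a half-sibling = 1/4 (half-sibs share one parent — one path of length 2: r = (1/2)^2 = 1/4).
Hamilton's rule with n recipients of equal r: n·r·B > C, so B > C/(n·r) = 0.447/(3·0.25) = 0.596.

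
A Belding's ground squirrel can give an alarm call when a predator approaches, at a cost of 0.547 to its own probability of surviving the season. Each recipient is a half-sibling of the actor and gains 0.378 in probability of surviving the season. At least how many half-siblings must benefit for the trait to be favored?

6

r to a half-sibling = 1/4 (half-sibs share one parent — one path of length 2: r = (1/2)^2 = 1/4).
Hamilton's rule: n·r·B > C  ⇒  n > C/(r·B) = 0.547/(0.25·0.378) = 5.788.
The smallest integer exceeding 5.788 is 6.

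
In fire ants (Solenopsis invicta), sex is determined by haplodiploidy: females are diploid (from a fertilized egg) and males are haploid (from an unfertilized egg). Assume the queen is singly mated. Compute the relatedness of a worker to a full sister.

0.75

Haplodiploid full sisters inherit their father's entire haploid genome identically (contributing 1/2) and on average half of their mother's contribution (1/2 · 1/2 = 1/4); r = 1/2 + 1/4 = 3/4.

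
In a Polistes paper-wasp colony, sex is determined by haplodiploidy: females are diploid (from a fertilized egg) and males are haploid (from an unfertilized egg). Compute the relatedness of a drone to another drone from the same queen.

0.5

Haploid brothers each carry a random half of the queen's diploid genome, so on average they share half: r = 1/2.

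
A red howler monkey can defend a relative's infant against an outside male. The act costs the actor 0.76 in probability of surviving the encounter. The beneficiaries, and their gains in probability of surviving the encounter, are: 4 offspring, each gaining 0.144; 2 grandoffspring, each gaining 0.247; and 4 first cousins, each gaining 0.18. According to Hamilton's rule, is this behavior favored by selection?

Hamilton's rule: the trait is favored when the sum of r·B over every recipient exceeds the actor's cost C.
r to an offspring = 1/2 (one parent–offspring link: r = (1/2)^1 = 1/2).
r to a grandoffspring = 1/4 (two parent–offspring links: r = (1/2)^2 = 1/4).
r to a first cousin = 0.125 (first cousins share one grandparent pair — two paths of length 4: r = 2·(1/2)^4 = 1/8).
Summing one r·B term per recipient: 4·0.5·0.144 + 2·0.25·0.247 + 4·0.125·0.18 = 0.5015.
0.5015 < 0.76: the indirect benefit is less than the cost.

No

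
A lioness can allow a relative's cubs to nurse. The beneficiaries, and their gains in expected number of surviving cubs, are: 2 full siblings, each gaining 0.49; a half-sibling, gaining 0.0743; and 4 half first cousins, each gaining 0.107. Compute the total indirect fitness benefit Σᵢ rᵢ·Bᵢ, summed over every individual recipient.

0.535325

r to a full sibling = 0.5 (full sibs share both parents — two paths of length 2: r = 2·(1/2)^2 = 1/2).
r to a half-sibling = 0.25 (half-sibs share one parent — one path of length 2: r = (1/2)^2 = 1/4).
r to a half first cousin = 0.0625 (half first cousins share one grandparent — one path of length 4: r = (1/2)^4 = 1/16).
Summing one r·B term per recipient: 2·0.5·0.49 + 1·0.25·0.0743 + 4·0.0625·0.107 = 0.535325.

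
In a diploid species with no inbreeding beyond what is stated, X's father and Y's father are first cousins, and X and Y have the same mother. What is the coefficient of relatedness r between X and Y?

0.28125

With two independent routes of shared ancestry, r is the sum of the two contributions.
X and Y are related in two ways: second cousins through their fathers (r = 1/32) and half-sibs through their shared mother (r = 1/4).
r = 1/32 + 1/4 = 0.28125.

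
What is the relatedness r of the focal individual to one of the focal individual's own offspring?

Each parent–offspring link contributes a factor of 1/2, and independent paths through distinct common ancestors add.
One parent–offspring link: r = (1/2)^1 = 1/2.

0.5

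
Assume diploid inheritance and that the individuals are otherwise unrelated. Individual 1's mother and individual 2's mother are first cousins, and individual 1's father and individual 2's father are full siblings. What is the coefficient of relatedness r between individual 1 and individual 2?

Wright's path rule: contributions from independent ancestry routes add.
Individual 1 and individual 2 are related in two ways: second cousins through their mothers (r = 1/32) and first cousins through their fathers (r = 1/8).
r = 1/32 + 1/8 = 0.15625.

0.15625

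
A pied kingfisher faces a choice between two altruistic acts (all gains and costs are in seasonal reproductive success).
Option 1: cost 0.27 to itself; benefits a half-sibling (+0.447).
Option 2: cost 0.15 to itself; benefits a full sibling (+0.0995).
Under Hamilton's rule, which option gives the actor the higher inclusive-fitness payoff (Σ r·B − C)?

Option 2

Option 1: r to a half-sibling = 0.25.
Option 1: Σ r·B − C = (1·0.25·0.447) − 0.27 = -0.15825.
Option 2: r to a full sibling = 0.5.
Option 2: Σ r·B − C = (1·0.5·0.0995) − 0.15 = -0.10025.
Option 2 has the higher net inclusive-fitness payoff.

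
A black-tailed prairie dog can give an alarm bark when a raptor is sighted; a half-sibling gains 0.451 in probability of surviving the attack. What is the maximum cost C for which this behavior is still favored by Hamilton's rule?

0.11275

r to a half-sibling = 0.25 (half-sibs share one parent — one path of length 2: r = (1/2)^2 = 1/4).
Hamilton's rule: n·r·B > C, so the trait is favored while C < n·r·B = 1·0.25·0.451 = 0.11275.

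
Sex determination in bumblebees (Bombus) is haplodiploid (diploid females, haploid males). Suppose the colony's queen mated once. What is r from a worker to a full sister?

Haplodiploid full sisters inherit their father's entire haploid genome identically (contributing 1/2) and on average half of their mother's contribution (1/2 · 1/2 = 1/4); r = 1/2 + 1/4 = 3/4.

0.75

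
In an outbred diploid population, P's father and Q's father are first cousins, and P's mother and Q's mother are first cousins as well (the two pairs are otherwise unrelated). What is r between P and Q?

Independent pedigree routes through distinct common ancestors add.
P and Q are related in two ways: second cousins through their fathers (r = 1/32) and second cousins through their mothers (r = 1/32).
r = 1/32 + 1/32 = 0.0625.

0.0625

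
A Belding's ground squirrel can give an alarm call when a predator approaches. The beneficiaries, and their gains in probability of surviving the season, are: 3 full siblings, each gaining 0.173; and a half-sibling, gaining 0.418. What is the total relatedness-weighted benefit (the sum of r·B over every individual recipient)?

r to a full sibling = 0.5 (full sibs share both parents — two paths of length 2: r = 2·(1/2)^2 = 1/2).
r to a half-sibling = 0.25 (half-sibs share one parent — one path of length 2: r = (1/2)^2 = 1/4).
Summing one r·B term per recipient: 3·0.5·0.173 + 1·0.25·0.418 = 0.364.

0.364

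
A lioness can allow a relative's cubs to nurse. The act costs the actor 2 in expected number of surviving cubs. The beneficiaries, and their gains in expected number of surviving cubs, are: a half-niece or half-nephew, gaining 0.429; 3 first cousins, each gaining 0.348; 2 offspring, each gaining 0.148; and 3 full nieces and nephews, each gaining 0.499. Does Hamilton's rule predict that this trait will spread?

No

Hamilton's rule: the trait is favored when the sum of r·B over every recipient exceeds the actor's cost C.
r to a half-niece or half-nephew = 1/8 (half-aunt/uncle↔niece/nephew: one path of length 3: r = (1/2)^3 = 1/8).
r to a first cousin = 0.125 (first cousins share one grandparent pair — two paths of length 4: r = 2·(1/2)^4 = 1/8).
r to an offspring = 0.5 (one parent–offspring link: r = (1/2)^1 = 1/2).
r to a full niece or nephew = 0.25 (full aunt/uncle↔niece/nephew: two paths of length 3 through the shared grandparent pair: r = 2·(1/2)^3 = 1/4).
Summing one r·B term per recipient: 1·0.125·0.429 + 3·0.125·0.348 + 2·0.5·0.148 + 3·0.25·0.499 = 0.706375.
0.706375 < 2: the indirect benefit is less than the cost.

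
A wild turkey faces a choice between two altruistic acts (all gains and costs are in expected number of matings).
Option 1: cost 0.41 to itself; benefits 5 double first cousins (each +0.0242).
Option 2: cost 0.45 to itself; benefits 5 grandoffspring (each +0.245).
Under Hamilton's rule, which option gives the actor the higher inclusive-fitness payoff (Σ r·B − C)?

Option 2

Option 1: r to a double first cousin = 0.25.
Option 1: Σ r·B − C = (5·0.25·0.0242) − 0.41 = -0.37975.
Option 2: r to a grandoffspring = 0.25.
Option 2: Σ r·B − C = (5·0.25·0.245) − 0.45 = -0.14375.
Option 2 has the higher net inclusive-fitness payoff.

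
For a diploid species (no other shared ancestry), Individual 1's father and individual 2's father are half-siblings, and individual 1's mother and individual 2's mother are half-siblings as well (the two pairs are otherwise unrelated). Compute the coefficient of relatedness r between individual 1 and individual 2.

Relatedness sums over independent paths through distinct common ancestors.
Individual 1 and individual 2 are related in two ways: half first cousins through their fathers (r = 1/16) and half first cousins through their mothers (r = 1/16).
r = 1/16 + 1/16 = 1/8 = 0.125.

0.125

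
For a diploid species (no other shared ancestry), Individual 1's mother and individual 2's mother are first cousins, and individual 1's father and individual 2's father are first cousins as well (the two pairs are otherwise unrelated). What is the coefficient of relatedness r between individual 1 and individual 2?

0.0625

With two independent routes of shared ancestry, r is the sum of the two contributions.
Individual 1 and individual 2 are related in two ways: second cousins through their mothers (r = 1/32) and second cousins through their fathers (r = 1/32).
r = 1/32 + 1/32 = 1/16 = 0.0625.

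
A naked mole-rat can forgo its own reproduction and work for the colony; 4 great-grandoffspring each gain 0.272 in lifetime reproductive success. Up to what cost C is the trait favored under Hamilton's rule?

r to a great-grandoffspring = 0.125 (three parent–offspring links: r = (1/2)^3 = 1/8).
Hamilton's rule: n·r·B > C, so the trait is favored while C < n·r·B = 4·0.125·0.272 = 0.136.

0.136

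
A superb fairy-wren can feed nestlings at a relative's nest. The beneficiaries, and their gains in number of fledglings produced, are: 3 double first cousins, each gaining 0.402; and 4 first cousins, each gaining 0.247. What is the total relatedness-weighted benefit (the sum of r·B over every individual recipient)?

r to a double first cousin = 1/4 (double first cousins share both grandparent pairs — four paths of length 4: r = 4·(1/2)^4 = 1/4).
r to a first cousin = 0.125 (first cousins share one grandparent pair — two paths of length 4: r = 2·(1/2)^4 = 1/8).
Summing one r·B term per recipient: 3·0.25·0.402 + 4·0.125·0.247 = 0.425.

0.425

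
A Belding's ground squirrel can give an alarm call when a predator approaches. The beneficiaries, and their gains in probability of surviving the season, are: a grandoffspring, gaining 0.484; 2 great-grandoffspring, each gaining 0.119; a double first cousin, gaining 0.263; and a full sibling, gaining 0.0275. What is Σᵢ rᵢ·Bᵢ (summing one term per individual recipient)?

0.23025

r to a grandoffspring = 0.25 (two parent–offspring links: r = (1/2)^2 = 1/4).
r to a great-grandoffspring = 1/8 (three parent–offspring links: r = (1/2)^3 = 1/8).
r to a double first cousin = 1/4 (double first cousins share both grandparent pairs — four paths of length 4: r = 4·(1/2)^4 = 1/4).
r to a full sibling = 0.5 (full sibs share both parents — two paths of length 2: r = 2·(1/2)^2 = 1/2).
Summing one r·B term per recipient: 1·0.25·0.484 + 2·0.125·0.119 + 1·0.25·0.263 + 1·0.5·0.0275 = 0.23025.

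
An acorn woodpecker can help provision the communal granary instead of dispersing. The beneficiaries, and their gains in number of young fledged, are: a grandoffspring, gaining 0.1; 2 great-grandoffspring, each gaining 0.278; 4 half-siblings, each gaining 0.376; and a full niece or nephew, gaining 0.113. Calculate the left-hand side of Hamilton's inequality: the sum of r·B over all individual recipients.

0.49875

r to a grandoffspring = 1/4 (two parent–offspring links: r = (1/2)^2 = 1/4).
r to a great-grandoffspring = 0.125 (three parent–offspring links: r = (1/2)^3 = 1/8).
r to a half-sibling = 1/4 (half-sibs share one parent — one path of length 2: r = (1/2)^2 = 1/4).
r to a full niece or nephew = 0.25 (full aunt/uncle↔niece/nephew: two paths of length 3 through the shared grandparent pair: r = 2·(1/2)^3 = 1/4).
Summing one r·B term per recipient: 1·0.25·0.1 + 2·0.125·0.278 + 4·0.25·0.376 + 1·0.25·0.113 = 0.49875.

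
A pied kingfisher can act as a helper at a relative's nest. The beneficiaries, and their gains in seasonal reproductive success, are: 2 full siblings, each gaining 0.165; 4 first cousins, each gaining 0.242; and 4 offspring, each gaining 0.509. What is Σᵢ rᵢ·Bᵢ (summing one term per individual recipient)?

1.304

r to a full sibling = 1/2 (full sibs share both parents — two paths of length 2: r = 2·(1/2)^2 = 1/2).
r to a first cousin = 1/8 (first cousins share one grandparent pair — two paths of length 4: r = 2·(1/2)^4 = 1/8).
r to an offspring = 0.5 (one parent–offspring link: r = (1/2)^1 = 1/2).
Summing one r·B term per recipient: 2·0.5·0.165 + 4·0.125·0.242 + 4·0.5·0.509 = 1.304.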